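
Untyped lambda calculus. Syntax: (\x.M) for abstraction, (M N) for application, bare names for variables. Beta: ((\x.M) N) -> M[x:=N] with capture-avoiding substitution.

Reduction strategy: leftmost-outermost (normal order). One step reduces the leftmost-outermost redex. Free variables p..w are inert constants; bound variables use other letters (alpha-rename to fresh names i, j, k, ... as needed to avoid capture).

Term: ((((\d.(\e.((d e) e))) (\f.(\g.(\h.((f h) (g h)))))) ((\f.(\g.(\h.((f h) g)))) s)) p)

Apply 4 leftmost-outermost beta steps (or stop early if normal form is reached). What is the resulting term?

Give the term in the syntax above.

Step 0: ((((\d.(\e.((d e) e))) (\f.(\g.(\h.((f h) (g h)))))) ((\f.(\g.(\h.((f h) g)))) s)) p)
Step 1: (((\e.(((\f.(\g.(\h.((f h) (g h))))) e) e)) ((\f.(\g.(\h.((f h) g)))) s)) p)
Step 2: ((((\f.(\g.(\h.((f h) (g h))))) ((\f.(\g.(\h.((f h) g)))) s)) ((\f.(\g.(\h.((f h) g)))) s)) p)
Step 3: (((\g.(\h.((((\f.(\g.(\h.((f h) g)))) s) h) (g h)))) ((\f.(\g.(\h.((f h) g)))) s)) p)
Step 4: ((\h.((((\f.(\g.(\h.((f h) g)))) s) h) (((\f.(\g.(\h.((f h) g)))) s) h))) p)

Answer: ((\h.((((\f.(\g.(\h.((f h) g)))) s) h) (((\f.(\g.(\h.((f h) g)))) s) h))) p)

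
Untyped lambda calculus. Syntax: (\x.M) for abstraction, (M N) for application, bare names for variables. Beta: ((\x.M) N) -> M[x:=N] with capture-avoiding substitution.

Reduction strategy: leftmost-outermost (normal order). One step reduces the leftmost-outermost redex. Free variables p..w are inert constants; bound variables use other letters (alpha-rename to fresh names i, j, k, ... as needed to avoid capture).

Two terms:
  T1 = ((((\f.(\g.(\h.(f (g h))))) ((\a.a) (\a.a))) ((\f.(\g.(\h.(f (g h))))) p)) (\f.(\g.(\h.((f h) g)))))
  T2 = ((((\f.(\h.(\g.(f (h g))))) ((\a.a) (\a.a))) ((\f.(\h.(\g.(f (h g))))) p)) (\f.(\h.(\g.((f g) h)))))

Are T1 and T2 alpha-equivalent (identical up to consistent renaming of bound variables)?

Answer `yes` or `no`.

Answer: yes

Derivation:
Term 1: ((((\f.(\g.(\h.(f (g h))))) ((\a.a) (\a.a))) ((\f.(\g.(\h.(f (g h))))) p)) (\f.(\g.(\h.((f h) g)))))
Term 2: ((((\f.(\h.(\g.(f (h g))))) ((\a.a) (\a.a))) ((\f.(\h.(\g.(f (h g))))) p)) (\f.(\h.(\g.((f g) h)))))
Alpha-equivalence: compare structure up to binder renaming.
Result: True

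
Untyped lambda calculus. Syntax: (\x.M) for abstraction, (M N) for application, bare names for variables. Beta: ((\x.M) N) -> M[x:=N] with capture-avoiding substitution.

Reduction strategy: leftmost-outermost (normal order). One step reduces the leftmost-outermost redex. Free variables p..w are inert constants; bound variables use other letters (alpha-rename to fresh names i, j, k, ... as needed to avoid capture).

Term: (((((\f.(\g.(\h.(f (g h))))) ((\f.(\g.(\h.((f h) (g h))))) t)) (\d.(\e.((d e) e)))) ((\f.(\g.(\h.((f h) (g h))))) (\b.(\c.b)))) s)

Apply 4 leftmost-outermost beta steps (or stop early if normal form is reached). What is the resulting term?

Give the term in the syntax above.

Answer: (((\g.(\h.((t h) (g h)))) ((\d.(\e.((d e) e))) ((\f.(\g.(\h.((f h) (g h))))) (\b.(\c.b))))) s)

Derivation:
Step 0: (((((\f.(\g.(\h.(f (g h))))) ((\f.(\g.(\h.((f h) (g h))))) t)) (\d.(\e.((d e) e)))) ((\f.(\g.(\h.((f h) (g h))))) (\b.(\c.b)))) s)
Step 1: ((((\g.(\h.(((\f.(\g.(\h.((f h) (g h))))) t) (g h)))) (\d.(\e.((d e) e)))) ((\f.(\g.(\h.((f h) (g h))))) (\b.(\c.b)))) s)
Step 2: (((\h.(((\f.(\g.(\h.((f h) (g h))))) t) ((\d.(\e.((d e) e))) h))) ((\f.(\g.(\h.((f h) (g h))))) (\b.(\c.b)))) s)
Step 3: ((((\f.(\g.(\h.((f h) (g h))))) t) ((\d.(\e.((d e) e))) ((\f.(\g.(\h.((f h) (g h))))) (\b.(\c.b))))) s)
Step 4: (((\g.(\h.((t h) (g h)))) ((\d.(\e.((d e) e))) ((\f.(\g.(\h.((f h) (g h))))) (\b.(\c.b))))) s)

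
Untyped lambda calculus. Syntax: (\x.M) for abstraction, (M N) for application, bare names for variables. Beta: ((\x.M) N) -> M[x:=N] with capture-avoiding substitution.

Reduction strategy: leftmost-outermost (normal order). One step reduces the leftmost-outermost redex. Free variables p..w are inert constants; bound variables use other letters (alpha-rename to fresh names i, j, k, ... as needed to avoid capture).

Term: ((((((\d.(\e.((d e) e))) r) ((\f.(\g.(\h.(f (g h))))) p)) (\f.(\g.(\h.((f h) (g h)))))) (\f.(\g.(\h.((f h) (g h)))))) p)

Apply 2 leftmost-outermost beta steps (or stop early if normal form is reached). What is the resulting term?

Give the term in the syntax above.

Step 0: ((((((\d.(\e.((d e) e))) r) ((\f.(\g.(\h.(f (g h))))) p)) (\f.(\g.(\h.((f h) (g h)))))) (\f.(\g.(\h.((f h) (g h)))))) p)
Step 1: (((((\e.((r e) e)) ((\f.(\g.(\h.(f (g h))))) p)) (\f.(\g.(\h.((f h) (g h)))))) (\f.(\g.(\h.((f h) (g h)))))) p)
Step 2: (((((r ((\f.(\g.(\h.(f (g h))))) p)) ((\f.(\g.(\h.(f (g h))))) p)) (\f.(\g.(\h.((f h) (g h)))))) (\f.(\g.(\h.((f h) (g h)))))) p)

Answer: (((((r ((\f.(\g.(\h.(f (g h))))) p)) ((\f.(\g.(\h.(f (g h))))) p)) (\f.(\g.(\h.((f h) (g h)))))) (\f.(\g.(\h.((f h) (g h)))))) p)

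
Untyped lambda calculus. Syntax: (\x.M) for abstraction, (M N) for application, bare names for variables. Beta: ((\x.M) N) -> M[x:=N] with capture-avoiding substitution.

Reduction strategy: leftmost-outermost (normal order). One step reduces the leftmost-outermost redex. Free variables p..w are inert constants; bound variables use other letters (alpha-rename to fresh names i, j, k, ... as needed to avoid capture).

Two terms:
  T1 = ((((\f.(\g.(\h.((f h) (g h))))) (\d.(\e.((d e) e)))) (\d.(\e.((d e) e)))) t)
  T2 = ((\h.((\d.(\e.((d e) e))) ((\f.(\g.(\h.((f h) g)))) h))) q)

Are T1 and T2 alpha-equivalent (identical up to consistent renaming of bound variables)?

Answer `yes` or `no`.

Answer: no

Derivation:
Term 1: ((((\f.(\g.(\h.((f h) (g h))))) (\d.(\e.((d e) e)))) (\d.(\e.((d e) e)))) t)
Term 2: ((\h.((\d.(\e.((d e) e))) ((\f.(\g.(\h.((f h) g)))) h))) q)
Alpha-equivalence: compare structure up to binder renaming.
Result: False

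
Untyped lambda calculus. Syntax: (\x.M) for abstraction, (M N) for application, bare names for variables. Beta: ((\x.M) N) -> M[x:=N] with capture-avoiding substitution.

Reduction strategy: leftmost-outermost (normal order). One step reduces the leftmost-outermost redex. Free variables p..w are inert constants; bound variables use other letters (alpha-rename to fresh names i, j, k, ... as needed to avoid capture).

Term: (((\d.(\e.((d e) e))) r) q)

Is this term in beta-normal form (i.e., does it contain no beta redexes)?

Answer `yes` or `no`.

Term: (((\d.(\e.((d e) e))) r) q)
Found 1 beta redex(es).

Answer: no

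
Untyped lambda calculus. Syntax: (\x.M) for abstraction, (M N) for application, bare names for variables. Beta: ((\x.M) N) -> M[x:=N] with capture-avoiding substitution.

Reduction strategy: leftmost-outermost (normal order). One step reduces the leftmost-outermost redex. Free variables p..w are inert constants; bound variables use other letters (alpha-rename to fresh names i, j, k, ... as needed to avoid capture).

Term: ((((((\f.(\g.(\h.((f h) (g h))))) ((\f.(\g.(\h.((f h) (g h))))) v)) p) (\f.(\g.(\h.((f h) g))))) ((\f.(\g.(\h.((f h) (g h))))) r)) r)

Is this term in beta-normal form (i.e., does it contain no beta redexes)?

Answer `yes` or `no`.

Answer: no

Derivation:
Term: ((((((\f.(\g.(\h.((f h) (g h))))) ((\f.(\g.(\h.((f h) (g h))))) v)) p) (\f.(\g.(\h.((f h) g))))) ((\f.(\g.(\h.((f h) (g h))))) r)) r)
Found 3 beta redex(es).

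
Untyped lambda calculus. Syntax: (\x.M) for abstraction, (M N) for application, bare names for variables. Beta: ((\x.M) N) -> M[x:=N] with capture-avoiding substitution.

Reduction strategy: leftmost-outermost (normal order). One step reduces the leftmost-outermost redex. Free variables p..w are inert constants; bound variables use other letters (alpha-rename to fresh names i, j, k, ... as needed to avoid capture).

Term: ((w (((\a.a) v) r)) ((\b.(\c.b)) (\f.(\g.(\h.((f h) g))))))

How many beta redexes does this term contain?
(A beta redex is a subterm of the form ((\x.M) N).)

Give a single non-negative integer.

Term: ((w (((\a.a) v) r)) ((\b.(\c.b)) (\f.(\g.(\h.((f h) g))))))
  Redex: ((\a.a) v)
  Redex: ((\b.(\c.b)) (\f.(\g.(\h.((f h) g)))))
Total redexes: 2

Answer: 2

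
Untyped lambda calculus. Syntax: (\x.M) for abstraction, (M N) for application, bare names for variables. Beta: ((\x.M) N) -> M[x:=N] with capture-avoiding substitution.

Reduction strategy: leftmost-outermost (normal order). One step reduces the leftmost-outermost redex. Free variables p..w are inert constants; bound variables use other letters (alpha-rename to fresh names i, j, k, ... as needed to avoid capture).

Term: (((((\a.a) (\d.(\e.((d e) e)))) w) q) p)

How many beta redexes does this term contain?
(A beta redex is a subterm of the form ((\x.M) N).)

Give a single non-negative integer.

Answer: 1

Derivation:
Term: (((((\a.a) (\d.(\e.((d e) e)))) w) q) p)
  Redex: ((\a.a) (\d.(\e.((d e) e))))
Total redexes: 1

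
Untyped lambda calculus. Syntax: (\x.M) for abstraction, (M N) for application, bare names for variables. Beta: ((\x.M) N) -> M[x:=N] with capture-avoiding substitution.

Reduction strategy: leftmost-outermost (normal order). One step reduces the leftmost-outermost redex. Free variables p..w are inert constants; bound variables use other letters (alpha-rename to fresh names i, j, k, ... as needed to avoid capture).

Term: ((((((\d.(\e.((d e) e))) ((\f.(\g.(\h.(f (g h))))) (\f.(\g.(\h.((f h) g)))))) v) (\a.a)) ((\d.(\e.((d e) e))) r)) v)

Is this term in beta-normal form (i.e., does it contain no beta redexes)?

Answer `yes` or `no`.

Term: ((((((\d.(\e.((d e) e))) ((\f.(\g.(\h.(f (g h))))) (\f.(\g.(\h.((f h) g)))))) v) (\a.a)) ((\d.(\e.((d e) e))) r)) v)
Found 3 beta redex(es).

Answer: no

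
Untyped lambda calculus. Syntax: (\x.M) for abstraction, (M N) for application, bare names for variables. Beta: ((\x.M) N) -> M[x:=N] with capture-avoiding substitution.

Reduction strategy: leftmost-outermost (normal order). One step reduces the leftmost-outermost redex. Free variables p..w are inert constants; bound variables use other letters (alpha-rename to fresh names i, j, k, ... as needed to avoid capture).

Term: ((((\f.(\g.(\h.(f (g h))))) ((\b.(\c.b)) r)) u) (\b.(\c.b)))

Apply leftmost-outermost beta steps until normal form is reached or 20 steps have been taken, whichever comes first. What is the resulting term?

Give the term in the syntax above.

Step 0: ((((\f.(\g.(\h.(f (g h))))) ((\b.(\c.b)) r)) u) (\b.(\c.b)))
Step 1: (((\g.(\h.(((\b.(\c.b)) r) (g h)))) u) (\b.(\c.b)))
Step 2: ((\h.(((\b.(\c.b)) r) (u h))) (\b.(\c.b)))
Step 3: (((\b.(\c.b)) r) (u (\b.(\c.b))))
Step 4: ((\c.r) (u (\b.(\c.b))))
Step 5: r

Answer: r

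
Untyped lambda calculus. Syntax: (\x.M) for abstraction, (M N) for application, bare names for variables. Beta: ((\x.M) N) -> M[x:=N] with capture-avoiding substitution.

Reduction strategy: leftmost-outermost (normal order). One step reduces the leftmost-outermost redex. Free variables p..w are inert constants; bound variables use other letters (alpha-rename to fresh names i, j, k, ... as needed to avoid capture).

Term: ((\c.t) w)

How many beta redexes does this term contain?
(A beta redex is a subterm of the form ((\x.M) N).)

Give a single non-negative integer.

Answer: 1

Derivation:
Term: ((\c.t) w)
  Redex: ((\c.t) w)
Total redexes: 1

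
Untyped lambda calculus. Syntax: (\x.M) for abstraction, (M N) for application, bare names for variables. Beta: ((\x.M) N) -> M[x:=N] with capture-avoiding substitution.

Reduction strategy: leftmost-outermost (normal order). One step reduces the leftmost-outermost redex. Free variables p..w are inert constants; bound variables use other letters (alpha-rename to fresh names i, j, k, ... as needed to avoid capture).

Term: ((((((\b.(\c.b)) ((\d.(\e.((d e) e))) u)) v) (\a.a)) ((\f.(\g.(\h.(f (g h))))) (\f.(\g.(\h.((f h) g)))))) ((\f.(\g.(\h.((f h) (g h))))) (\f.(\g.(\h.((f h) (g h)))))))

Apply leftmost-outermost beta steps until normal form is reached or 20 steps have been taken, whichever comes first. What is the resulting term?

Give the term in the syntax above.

Step 0: ((((((\b.(\c.b)) ((\d.(\e.((d e) e))) u)) v) (\a.a)) ((\f.(\g.(\h.(f (g h))))) (\f.(\g.(\h.((f h) g)))))) ((\f.(\g.(\h.((f h) (g h))))) (\f.(\g.(\h.((f h) (g h)))))))
Step 1: (((((\c.((\d.(\e.((d e) e))) u)) v) (\a.a)) ((\f.(\g.(\h.(f (g h))))) (\f.(\g.(\h.((f h) g)))))) ((\f.(\g.(\h.((f h) (g h))))) (\f.(\g.(\h.((f h) (g h)))))))
Step 2: (((((\d.(\e.((d e) e))) u) (\a.a)) ((\f.(\g.(\h.(f (g h))))) (\f.(\g.(\h.((f h) g)))))) ((\f.(\g.(\h.((f h) (g h))))) (\f.(\g.(\h.((f h) (g h)))))))
Step 3: ((((\e.((u e) e)) (\a.a)) ((\f.(\g.(\h.(f (g h))))) (\f.(\g.(\h.((f h) g)))))) ((\f.(\g.(\h.((f h) (g h))))) (\f.(\g.(\h.((f h) (g h)))))))
Step 4: ((((u (\a.a)) (\a.a)) ((\f.(\g.(\h.(f (g h))))) (\f.(\g.(\h.((f h) g)))))) ((\f.(\g.(\h.((f h) (g h))))) (\f.(\g.(\h.((f h) (g h)))))))
Step 5: ((((u (\a.a)) (\a.a)) (\g.(\h.((\f.(\g.(\h.((f h) g)))) (g h))))) ((\f.(\g.(\h.((f h) (g h))))) (\f.(\g.(\h.((f h) (g h)))))))
Step 6: ((((u (\a.a)) (\a.a)) (\g.(\h.(\i.(\j.(((g h) j) i)))))) ((\f.(\g.(\h.((f h) (g h))))) (\f.(\g.(\h.((f h) (g h)))))))
Step 7: ((((u (\a.a)) (\a.a)) (\g.(\h.(\i.(\j.(((g h) j) i)))))) (\g.(\h.(((\f.(\g.(\h.((f h) (g h))))) h) (g h)))))
Step 8: ((((u (\a.a)) (\a.a)) (\g.(\h.(\i.(\j.(((g h) j) i)))))) (\g.(\h.((\g.(\i.((h i) (g i)))) (g h)))))
Step 9: ((((u (\a.a)) (\a.a)) (\g.(\h.(\i.(\j.(((g h) j) i)))))) (\g.(\h.(\i.((h i) ((g h) i))))))

Answer: ((((u (\a.a)) (\a.a)) (\g.(\h.(\i.(\j.(((g h) j) i)))))) (\g.(\h.(\i.((h i) ((g h) i))))))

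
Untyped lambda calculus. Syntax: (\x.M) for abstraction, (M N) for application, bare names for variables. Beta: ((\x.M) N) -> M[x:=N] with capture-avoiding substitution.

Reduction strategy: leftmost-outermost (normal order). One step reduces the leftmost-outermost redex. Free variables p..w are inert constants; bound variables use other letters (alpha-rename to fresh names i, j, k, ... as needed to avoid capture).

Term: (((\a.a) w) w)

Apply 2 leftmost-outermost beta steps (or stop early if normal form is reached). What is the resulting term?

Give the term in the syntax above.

Step 0: (((\a.a) w) w)
Step 1: (w w)
Step 2: (normal form reached)

Answer: (w w)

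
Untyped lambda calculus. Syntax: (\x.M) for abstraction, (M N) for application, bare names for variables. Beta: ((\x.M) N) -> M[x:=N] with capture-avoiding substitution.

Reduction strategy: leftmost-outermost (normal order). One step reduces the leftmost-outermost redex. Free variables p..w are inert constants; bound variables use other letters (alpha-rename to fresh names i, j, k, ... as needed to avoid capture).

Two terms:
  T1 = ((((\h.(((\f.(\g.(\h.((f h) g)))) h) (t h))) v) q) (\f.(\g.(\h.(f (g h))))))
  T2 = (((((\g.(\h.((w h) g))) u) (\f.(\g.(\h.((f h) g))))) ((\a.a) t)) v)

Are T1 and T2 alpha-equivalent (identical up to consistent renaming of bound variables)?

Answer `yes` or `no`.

Term 1: ((((\h.(((\f.(\g.(\h.((f h) g)))) h) (t h))) v) q) (\f.(\g.(\h.(f (g h))))))
Term 2: (((((\g.(\h.((w h) g))) u) (\f.(\g.(\h.((f h) g))))) ((\a.a) t)) v)
Alpha-equivalence: compare structure up to binder renaming.
Result: False

Answer: no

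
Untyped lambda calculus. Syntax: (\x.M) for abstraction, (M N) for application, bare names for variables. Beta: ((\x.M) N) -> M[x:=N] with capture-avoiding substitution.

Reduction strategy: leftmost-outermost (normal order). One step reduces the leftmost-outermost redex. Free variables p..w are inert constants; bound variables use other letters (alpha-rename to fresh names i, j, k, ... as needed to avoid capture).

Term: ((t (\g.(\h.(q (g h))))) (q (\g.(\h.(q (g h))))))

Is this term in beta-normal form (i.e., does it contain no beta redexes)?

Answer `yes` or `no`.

Answer: yes

Derivation:
Term: ((t (\g.(\h.(q (g h))))) (q (\g.(\h.(q (g h))))))
No beta redexes found.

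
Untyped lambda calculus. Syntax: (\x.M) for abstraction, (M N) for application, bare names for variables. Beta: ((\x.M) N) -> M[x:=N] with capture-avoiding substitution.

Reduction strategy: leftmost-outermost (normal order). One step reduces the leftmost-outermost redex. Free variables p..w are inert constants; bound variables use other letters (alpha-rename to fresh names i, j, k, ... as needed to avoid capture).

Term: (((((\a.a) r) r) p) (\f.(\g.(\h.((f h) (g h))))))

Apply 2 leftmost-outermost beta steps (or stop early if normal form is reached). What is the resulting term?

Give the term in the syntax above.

Answer: (((r r) p) (\f.(\g.(\h.((f h) (g h))))))

Derivation:
Step 0: (((((\a.a) r) r) p) (\f.(\g.(\h.((f h) (g h))))))
Step 1: (((r r) p) (\f.(\g.(\h.((f h) (g h))))))
Step 2: (normal form reached)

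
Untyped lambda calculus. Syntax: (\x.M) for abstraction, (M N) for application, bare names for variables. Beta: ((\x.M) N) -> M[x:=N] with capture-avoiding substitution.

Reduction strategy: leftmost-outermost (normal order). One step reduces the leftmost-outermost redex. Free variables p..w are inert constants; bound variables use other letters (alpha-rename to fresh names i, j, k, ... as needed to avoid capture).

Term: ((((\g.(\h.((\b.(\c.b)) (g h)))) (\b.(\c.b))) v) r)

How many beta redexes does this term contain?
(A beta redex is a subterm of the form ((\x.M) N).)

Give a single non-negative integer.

Answer: 2

Derivation:
Term: ((((\g.(\h.((\b.(\c.b)) (g h)))) (\b.(\c.b))) v) r)
  Redex: ((\g.(\h.((\b.(\c.b)) (g h)))) (\b.(\c.b)))
  Redex: ((\b.(\c.b)) (g h))
Total redexes: 2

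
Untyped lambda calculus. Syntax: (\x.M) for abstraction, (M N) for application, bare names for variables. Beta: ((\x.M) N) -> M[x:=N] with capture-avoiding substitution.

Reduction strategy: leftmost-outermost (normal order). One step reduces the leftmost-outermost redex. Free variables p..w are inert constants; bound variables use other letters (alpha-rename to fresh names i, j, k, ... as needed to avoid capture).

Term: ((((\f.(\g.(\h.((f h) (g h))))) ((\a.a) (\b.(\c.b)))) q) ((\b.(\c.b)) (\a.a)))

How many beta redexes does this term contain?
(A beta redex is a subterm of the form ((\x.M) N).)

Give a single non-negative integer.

Term: ((((\f.(\g.(\h.((f h) (g h))))) ((\a.a) (\b.(\c.b)))) q) ((\b.(\c.b)) (\a.a)))
  Redex: ((\f.(\g.(\h.((f h) (g h))))) ((\a.a) (\b.(\c.b))))
  Redex: ((\a.a) (\b.(\c.b)))
  Redex: ((\b.(\c.b)) (\a.a))
Total redexes: 3

Answer: 3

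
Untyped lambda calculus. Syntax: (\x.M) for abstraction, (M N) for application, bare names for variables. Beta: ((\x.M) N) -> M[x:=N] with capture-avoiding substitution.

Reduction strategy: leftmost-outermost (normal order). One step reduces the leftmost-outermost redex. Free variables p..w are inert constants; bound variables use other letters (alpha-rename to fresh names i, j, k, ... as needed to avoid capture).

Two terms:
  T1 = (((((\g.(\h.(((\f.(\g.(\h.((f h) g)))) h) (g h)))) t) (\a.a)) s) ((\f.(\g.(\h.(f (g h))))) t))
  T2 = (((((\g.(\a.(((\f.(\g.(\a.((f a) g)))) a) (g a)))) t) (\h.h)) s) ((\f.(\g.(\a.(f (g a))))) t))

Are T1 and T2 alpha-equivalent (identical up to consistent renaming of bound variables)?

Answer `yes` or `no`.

Answer: yes

Derivation:
Term 1: (((((\g.(\h.(((\f.(\g.(\h.((f h) g)))) h) (g h)))) t) (\a.a)) s) ((\f.(\g.(\h.(f (g h))))) t))
Term 2: (((((\g.(\a.(((\f.(\g.(\a.((f a) g)))) a) (g a)))) t) (\h.h)) s) ((\f.(\g.(\a.(f (g a))))) t))
Alpha-equivalence: compare structure up to binder renaming.
Result: True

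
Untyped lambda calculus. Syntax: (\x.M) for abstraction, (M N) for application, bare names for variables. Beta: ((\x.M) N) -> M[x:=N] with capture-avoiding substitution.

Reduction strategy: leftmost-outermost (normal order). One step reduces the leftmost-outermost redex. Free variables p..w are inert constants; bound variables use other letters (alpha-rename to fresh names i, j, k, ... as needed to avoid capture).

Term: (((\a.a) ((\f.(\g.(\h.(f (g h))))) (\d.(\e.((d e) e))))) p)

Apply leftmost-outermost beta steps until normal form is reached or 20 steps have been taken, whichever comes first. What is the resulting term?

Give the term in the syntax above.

Answer: (\h.(\e.(((p h) e) e)))

Derivation:
Step 0: (((\a.a) ((\f.(\g.(\h.(f (g h))))) (\d.(\e.((d e) e))))) p)
Step 1: (((\f.(\g.(\h.(f (g h))))) (\d.(\e.((d e) e)))) p)
Step 2: ((\g.(\h.((\d.(\e.((d e) e))) (g h)))) p)
Step 3: (\h.((\d.(\e.((d e) e))) (p h)))
Step 4: (\h.(\e.(((p h) e) e)))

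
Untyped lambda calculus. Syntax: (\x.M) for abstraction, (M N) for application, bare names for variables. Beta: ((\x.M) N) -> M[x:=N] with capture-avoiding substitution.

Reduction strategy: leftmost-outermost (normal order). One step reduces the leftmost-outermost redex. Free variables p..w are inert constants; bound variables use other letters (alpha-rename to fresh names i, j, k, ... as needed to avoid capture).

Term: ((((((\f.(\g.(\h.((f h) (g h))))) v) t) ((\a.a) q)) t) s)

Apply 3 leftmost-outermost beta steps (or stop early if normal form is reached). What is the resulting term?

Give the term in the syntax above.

Answer: ((((v ((\a.a) q)) (t ((\a.a) q))) t) s)

Derivation:
Step 0: ((((((\f.(\g.(\h.((f h) (g h))))) v) t) ((\a.a) q)) t) s)
Step 1: (((((\g.(\h.((v h) (g h)))) t) ((\a.a) q)) t) s)
Step 2: ((((\h.((v h) (t h))) ((\a.a) q)) t) s)
Step 3: ((((v ((\a.a) q)) (t ((\a.a) q))) t) s)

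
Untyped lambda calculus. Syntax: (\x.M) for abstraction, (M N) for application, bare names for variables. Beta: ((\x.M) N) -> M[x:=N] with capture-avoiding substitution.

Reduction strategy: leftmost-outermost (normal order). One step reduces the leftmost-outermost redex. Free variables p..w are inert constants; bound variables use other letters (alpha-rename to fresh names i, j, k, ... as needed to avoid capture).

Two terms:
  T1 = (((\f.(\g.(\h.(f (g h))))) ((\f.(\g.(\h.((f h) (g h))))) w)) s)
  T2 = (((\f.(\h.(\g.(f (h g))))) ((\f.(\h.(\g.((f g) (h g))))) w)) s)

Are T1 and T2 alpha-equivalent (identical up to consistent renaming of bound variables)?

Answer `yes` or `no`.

Term 1: (((\f.(\g.(\h.(f (g h))))) ((\f.(\g.(\h.((f h) (g h))))) w)) s)
Term 2: (((\f.(\h.(\g.(f (h g))))) ((\f.(\h.(\g.((f g) (h g))))) w)) s)
Alpha-equivalence: compare structure up to binder renaming.
Result: True

Answer: yes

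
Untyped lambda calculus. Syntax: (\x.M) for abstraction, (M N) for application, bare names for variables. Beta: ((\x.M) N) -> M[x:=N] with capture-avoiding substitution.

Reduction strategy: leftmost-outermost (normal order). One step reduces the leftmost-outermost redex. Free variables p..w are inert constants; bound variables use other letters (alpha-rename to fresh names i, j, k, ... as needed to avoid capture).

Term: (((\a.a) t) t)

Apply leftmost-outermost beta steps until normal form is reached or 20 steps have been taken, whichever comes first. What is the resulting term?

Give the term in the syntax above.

Step 0: (((\a.a) t) t)
Step 1: (t t)

Answer: (t t)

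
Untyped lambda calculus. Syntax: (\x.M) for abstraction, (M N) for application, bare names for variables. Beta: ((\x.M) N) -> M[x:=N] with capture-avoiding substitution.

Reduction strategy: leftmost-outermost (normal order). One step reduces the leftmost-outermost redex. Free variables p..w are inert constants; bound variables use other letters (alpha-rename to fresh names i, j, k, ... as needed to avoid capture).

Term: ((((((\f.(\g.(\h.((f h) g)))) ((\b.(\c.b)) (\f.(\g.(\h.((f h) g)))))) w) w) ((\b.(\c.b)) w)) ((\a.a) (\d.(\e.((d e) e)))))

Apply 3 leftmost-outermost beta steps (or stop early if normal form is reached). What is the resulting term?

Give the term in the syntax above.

Step 0: ((((((\f.(\g.(\h.((f h) g)))) ((\b.(\c.b)) (\f.(\g.(\h.((f h) g)))))) w) w) ((\b.(\c.b)) w)) ((\a.a) (\d.(\e.((d e) e)))))
Step 1: (((((\g.(\h.((((\b.(\c.b)) (\f.(\g.(\h.((f h) g))))) h) g))) w) w) ((\b.(\c.b)) w)) ((\a.a) (\d.(\e.((d e) e)))))
Step 2: ((((\h.((((\b.(\c.b)) (\f.(\g.(\h.((f h) g))))) h) w)) w) ((\b.(\c.b)) w)) ((\a.a) (\d.(\e.((d e) e)))))
Step 3: ((((((\b.(\c.b)) (\f.(\g.(\h.((f h) g))))) w) w) ((\b.(\c.b)) w)) ((\a.a) (\d.(\e.((d e) e)))))

Answer: ((((((\b.(\c.b)) (\f.(\g.(\h.((f h) g))))) w) w) ((\b.(\c.b)) w)) ((\a.a) (\d.(\e.((d e) e)))))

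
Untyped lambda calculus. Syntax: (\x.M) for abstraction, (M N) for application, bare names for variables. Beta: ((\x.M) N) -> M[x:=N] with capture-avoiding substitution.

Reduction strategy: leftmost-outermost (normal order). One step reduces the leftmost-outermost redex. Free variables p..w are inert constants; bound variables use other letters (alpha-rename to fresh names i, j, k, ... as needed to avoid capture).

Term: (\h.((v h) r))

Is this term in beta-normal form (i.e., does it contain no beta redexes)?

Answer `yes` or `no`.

Term: (\h.((v h) r))
No beta redexes found.

Answer: yes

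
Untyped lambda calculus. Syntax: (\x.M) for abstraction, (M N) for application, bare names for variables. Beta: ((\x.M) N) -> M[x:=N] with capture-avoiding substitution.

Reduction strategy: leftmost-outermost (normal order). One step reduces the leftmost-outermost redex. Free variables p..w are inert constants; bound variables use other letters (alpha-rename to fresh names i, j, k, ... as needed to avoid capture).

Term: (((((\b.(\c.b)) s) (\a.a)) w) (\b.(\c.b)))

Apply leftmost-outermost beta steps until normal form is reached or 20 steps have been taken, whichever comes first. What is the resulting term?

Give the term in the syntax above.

Answer: ((s w) (\b.(\c.b)))

Derivation:
Step 0: (((((\b.(\c.b)) s) (\a.a)) w) (\b.(\c.b)))
Step 1: ((((\c.s) (\a.a)) w) (\b.(\c.b)))
Step 2: ((s w) (\b.(\c.b)))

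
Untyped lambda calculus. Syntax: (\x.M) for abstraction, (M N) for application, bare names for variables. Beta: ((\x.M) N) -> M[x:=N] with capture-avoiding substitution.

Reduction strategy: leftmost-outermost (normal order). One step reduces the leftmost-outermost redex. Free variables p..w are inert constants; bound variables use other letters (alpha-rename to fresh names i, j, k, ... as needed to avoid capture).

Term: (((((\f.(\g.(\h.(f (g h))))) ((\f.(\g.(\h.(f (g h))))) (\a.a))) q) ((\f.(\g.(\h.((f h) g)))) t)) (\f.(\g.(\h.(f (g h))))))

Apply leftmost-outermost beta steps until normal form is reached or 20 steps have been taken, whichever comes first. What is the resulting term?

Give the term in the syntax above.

Answer: ((q (\g.(\h.((t h) g)))) (\f.(\g.(\h.(f (g h))))))

Derivation:
Step 0: (((((\f.(\g.(\h.(f (g h))))) ((\f.(\g.(\h.(f (g h))))) (\a.a))) q) ((\f.(\g.(\h.((f h) g)))) t)) (\f.(\g.(\h.(f (g h))))))
Step 1: ((((\g.(\h.(((\f.(\g.(\h.(f (g h))))) (\a.a)) (g h)))) q) ((\f.(\g.(\h.((f h) g)))) t)) (\f.(\g.(\h.(f (g h))))))
Step 2: (((\h.(((\f.(\g.(\h.(f (g h))))) (\a.a)) (q h))) ((\f.(\g.(\h.((f h) g)))) t)) (\f.(\g.(\h.(f (g h))))))
Step 3: ((((\f.(\g.(\h.(f (g h))))) (\a.a)) (q ((\f.(\g.(\h.((f h) g)))) t))) (\f.(\g.(\h.(f (g h))))))
Step 4: (((\g.(\h.((\a.a) (g h)))) (q ((\f.(\g.(\h.((f h) g)))) t))) (\f.(\g.(\h.(f (g h))))))
Step 5: ((\h.((\a.a) ((q ((\f.(\g.(\h.((f h) g)))) t)) h))) (\f.(\g.(\h.(f (g h))))))
Step 6: ((\a.a) ((q ((\f.(\g.(\h.((f h) g)))) t)) (\f.(\g.(\h.(f (g h)))))))
Step 7: ((q ((\f.(\g.(\h.((f h) g)))) t)) (\f.(\g.(\h.(f (g h))))))
Step 8: ((q (\g.(\h.((t h) g)))) (\f.(\g.(\h.(f (g h))))))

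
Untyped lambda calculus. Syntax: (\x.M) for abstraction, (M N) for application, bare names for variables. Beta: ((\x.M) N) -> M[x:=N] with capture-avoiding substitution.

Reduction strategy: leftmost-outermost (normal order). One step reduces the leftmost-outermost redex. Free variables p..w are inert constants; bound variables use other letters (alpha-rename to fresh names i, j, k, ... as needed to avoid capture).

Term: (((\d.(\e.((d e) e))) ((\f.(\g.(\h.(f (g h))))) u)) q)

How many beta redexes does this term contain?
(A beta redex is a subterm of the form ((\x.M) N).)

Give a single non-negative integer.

Answer: 2

Derivation:
Term: (((\d.(\e.((d e) e))) ((\f.(\g.(\h.(f (g h))))) u)) q)
  Redex: ((\d.(\e.((d e) e))) ((\f.(\g.(\h.(f (g h))))) u))
  Redex: ((\f.(\g.(\h.(f (g h))))) u)
Total redexes: 2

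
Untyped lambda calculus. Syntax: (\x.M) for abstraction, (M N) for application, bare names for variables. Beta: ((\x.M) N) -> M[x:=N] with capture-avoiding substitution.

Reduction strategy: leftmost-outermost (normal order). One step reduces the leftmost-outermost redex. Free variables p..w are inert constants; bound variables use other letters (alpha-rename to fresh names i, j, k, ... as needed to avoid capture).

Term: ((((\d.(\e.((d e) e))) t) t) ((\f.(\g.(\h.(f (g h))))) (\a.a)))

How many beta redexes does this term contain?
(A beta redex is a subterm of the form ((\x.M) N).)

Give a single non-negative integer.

Answer: 2

Derivation:
Term: ((((\d.(\e.((d e) e))) t) t) ((\f.(\g.(\h.(f (g h))))) (\a.a)))
  Redex: ((\d.(\e.((d e) e))) t)
  Redex: ((\f.(\g.(\h.(f (g h))))) (\a.a))
Total redexes: 2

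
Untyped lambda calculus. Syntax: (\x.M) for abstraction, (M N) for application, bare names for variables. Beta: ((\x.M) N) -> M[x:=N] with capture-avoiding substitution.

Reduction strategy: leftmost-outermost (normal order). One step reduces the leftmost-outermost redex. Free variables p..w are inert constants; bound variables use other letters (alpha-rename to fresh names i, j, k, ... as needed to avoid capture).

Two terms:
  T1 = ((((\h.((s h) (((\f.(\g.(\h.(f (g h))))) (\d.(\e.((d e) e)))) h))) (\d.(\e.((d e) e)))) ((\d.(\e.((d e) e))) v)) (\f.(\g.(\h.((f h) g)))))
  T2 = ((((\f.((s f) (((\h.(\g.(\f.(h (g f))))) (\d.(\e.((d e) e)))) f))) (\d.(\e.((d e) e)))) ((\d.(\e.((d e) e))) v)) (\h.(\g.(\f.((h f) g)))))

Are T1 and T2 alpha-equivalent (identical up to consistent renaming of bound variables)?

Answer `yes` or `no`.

Term 1: ((((\h.((s h) (((\f.(\g.(\h.(f (g h))))) (\d.(\e.((d e) e)))) h))) (\d.(\e.((d e) e)))) ((\d.(\e.((d e) e))) v)) (\f.(\g.(\h.((f h) g)))))
Term 2: ((((\f.((s f) (((\h.(\g.(\f.(h (g f))))) (\d.(\e.((d e) e)))) f))) (\d.(\e.((d e) e)))) ((\d.(\e.((d e) e))) v)) (\h.(\g.(\f.((h f) g)))))
Alpha-equivalence: compare structure up to binder renaming.
Result: True

Answer: yes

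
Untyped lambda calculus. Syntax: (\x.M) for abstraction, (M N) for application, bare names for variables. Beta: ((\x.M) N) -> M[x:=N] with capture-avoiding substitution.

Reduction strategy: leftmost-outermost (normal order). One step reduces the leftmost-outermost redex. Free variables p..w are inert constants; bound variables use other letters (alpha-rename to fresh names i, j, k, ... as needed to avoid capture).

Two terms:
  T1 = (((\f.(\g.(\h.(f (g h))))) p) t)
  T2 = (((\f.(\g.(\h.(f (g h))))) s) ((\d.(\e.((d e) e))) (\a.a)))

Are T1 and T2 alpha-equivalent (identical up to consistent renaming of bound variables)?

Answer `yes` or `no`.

Answer: no

Derivation:
Term 1: (((\f.(\g.(\h.(f (g h))))) p) t)
Term 2: (((\f.(\g.(\h.(f (g h))))) s) ((\d.(\e.((d e) e))) (\a.a)))
Alpha-equivalence: compare structure up to binder renaming.
Result: False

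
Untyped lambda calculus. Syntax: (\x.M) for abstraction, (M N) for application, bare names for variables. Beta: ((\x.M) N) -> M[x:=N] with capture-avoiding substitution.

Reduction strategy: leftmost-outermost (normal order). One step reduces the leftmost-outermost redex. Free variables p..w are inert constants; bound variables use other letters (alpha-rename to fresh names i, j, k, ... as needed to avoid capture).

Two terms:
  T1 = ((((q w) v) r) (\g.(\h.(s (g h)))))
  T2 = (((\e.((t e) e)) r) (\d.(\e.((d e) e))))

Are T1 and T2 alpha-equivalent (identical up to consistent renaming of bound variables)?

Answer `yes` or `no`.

Answer: no

Derivation:
Term 1: ((((q w) v) r) (\g.(\h.(s (g h)))))
Term 2: (((\e.((t e) e)) r) (\d.(\e.((d e) e))))
Alpha-equivalence: compare structure up to binder renaming.
Result: False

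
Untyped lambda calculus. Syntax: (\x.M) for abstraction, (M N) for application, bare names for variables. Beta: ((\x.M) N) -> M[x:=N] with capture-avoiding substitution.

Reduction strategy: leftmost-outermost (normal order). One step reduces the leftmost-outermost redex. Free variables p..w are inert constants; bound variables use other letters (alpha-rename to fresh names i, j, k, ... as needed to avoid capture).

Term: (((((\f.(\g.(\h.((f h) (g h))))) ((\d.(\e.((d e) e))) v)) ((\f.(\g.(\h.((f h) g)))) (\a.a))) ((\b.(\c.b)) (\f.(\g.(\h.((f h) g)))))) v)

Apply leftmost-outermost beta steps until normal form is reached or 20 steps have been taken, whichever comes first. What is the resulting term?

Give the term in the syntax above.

Answer: ((((v (\c.(\f.(\g.(\h.((f h) g)))))) (\c.(\f.(\g.(\h.((f h) g)))))) (\h.(h (\c.(\f.(\g.(\h.((f h) g)))))))) v)

Derivation:
Step 0: (((((\f.(\g.(\h.((f h) (g h))))) ((\d.(\e.((d e) e))) v)) ((\f.(\g.(\h.((f h) g)))) (\a.a))) ((\b.(\c.b)) (\f.(\g.(\h.((f h) g)))))) v)
Step 1: ((((\g.(\h.((((\d.(\e.((d e) e))) v) h) (g h)))) ((\f.(\g.(\h.((f h) g)))) (\a.a))) ((\b.(\c.b)) (\f.(\g.(\h.((f h) g)))))) v)
Step 2: (((\h.((((\d.(\e.((d e) e))) v) h) (((\f.(\g.(\h.((f h) g)))) (\a.a)) h))) ((\b.(\c.b)) (\f.(\g.(\h.((f h) g)))))) v)
Step 3: (((((\d.(\e.((d e) e))) v) ((\b.(\c.b)) (\f.(\g.(\h.((f h) g)))))) (((\f.(\g.(\h.((f h) g)))) (\a.a)) ((\b.(\c.b)) (\f.(\g.(\h.((f h) g))))))) v)
Step 4: ((((\e.((v e) e)) ((\b.(\c.b)) (\f.(\g.(\h.((f h) g)))))) (((\f.(\g.(\h.((f h) g)))) (\a.a)) ((\b.(\c.b)) (\f.(\g.(\h.((f h) g))))))) v)
Step 5: ((((v ((\b.(\c.b)) (\f.(\g.(\h.((f h) g)))))) ((\b.(\c.b)) (\f.(\g.(\h.((f h) g)))))) (((\f.(\g.(\h.((f h) g)))) (\a.a)) ((\b.(\c.b)) (\f.(\g.(\h.((f h) g))))))) v)
Step 6: ((((v (\c.(\f.(\g.(\h.((f h) g)))))) ((\b.(\c.b)) (\f.(\g.(\h.((f h) g)))))) (((\f.(\g.(\h.((f h) g)))) (\a.a)) ((\b.(\c.b)) (\f.(\g.(\h.((f h) g))))))) v)
Step 7: ((((v (\c.(\f.(\g.(\h.((f h) g)))))) (\c.(\f.(\g.(\h.((f h) g)))))) (((\f.(\g.(\h.((f h) g)))) (\a.a)) ((\b.(\c.b)) (\f.(\g.(\h.((f h) g))))))) v)
Step 8: ((((v (\c.(\f.(\g.(\h.((f h) g)))))) (\c.(\f.(\g.(\h.((f h) g)))))) ((\g.(\h.(((\a.a) h) g))) ((\b.(\c.b)) (\f.(\g.(\h.((f h) g))))))) v)
Step 9: ((((v (\c.(\f.(\g.(\h.((f h) g)))))) (\c.(\f.(\g.(\h.((f h) g)))))) (\h.(((\a.a) h) ((\b.(\c.b)) (\f.(\g.(\h.((f h) g)))))))) v)
Step 10: ((((v (\c.(\f.(\g.(\h.((f h) g)))))) (\c.(\f.(\g.(\h.((f h) g)))))) (\h.(h ((\b.(\c.b)) (\f.(\g.(\h.((f h) g)))))))) v)
Step 11: ((((v (\c.(\f.(\g.(\h.((f h) g)))))) (\c.(\f.(\g.(\h.((f h) g)))))) (\h.(h (\c.(\f.(\g.(\h.((f h) g)))))))) v)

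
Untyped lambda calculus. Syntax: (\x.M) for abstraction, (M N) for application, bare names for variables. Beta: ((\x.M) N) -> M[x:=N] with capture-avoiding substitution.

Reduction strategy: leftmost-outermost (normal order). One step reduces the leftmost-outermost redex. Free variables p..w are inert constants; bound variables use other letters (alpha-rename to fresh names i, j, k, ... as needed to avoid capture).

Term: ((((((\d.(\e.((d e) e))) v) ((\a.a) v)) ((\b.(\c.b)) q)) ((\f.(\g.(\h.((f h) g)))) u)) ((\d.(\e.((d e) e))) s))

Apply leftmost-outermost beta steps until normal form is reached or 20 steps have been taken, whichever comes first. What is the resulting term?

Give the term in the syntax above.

Answer: (((((v v) v) (\c.q)) (\g.(\h.((u h) g)))) (\e.((s e) e)))

Derivation:
Step 0: ((((((\d.(\e.((d e) e))) v) ((\a.a) v)) ((\b.(\c.b)) q)) ((\f.(\g.(\h.((f h) g)))) u)) ((\d.(\e.((d e) e))) s))
Step 1: (((((\e.((v e) e)) ((\a.a) v)) ((\b.(\c.b)) q)) ((\f.(\g.(\h.((f h) g)))) u)) ((\d.(\e.((d e) e))) s))
Step 2: (((((v ((\a.a) v)) ((\a.a) v)) ((\b.(\c.b)) q)) ((\f.(\g.(\h.((f h) g)))) u)) ((\d.(\e.((d e) e))) s))
Step 3: (((((v v) ((\a.a) v)) ((\b.(\c.b)) q)) ((\f.(\g.(\h.((f h) g)))) u)) ((\d.(\e.((d e) e))) s))
Step 4: (((((v v) v) ((\b.(\c.b)) q)) ((\f.(\g.(\h.((f h) g)))) u)) ((\d.(\e.((d e) e))) s))
Step 5: (((((v v) v) (\c.q)) ((\f.(\g.(\h.((f h) g)))) u)) ((\d.(\e.((d e) e))) s))
Step 6: (((((v v) v) (\c.q)) (\g.(\h.((u h) g)))) ((\d.(\e.((d e) e))) s))
Step 7: (((((v v) v) (\c.q)) (\g.(\h.((u h) g)))) (\e.((s e) e)))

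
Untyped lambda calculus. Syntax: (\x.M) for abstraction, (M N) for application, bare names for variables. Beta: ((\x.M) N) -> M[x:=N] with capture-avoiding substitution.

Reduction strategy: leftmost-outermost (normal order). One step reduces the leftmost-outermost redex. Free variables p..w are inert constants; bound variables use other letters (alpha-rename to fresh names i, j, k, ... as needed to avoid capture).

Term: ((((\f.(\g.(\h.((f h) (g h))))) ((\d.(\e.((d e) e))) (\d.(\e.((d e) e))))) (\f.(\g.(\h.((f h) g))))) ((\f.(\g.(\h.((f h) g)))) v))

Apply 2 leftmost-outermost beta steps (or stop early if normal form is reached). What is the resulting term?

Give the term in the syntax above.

Answer: ((\h.((((\d.(\e.((d e) e))) (\d.(\e.((d e) e)))) h) ((\f.(\g.(\h.((f h) g)))) h))) ((\f.(\g.(\h.((f h) g)))) v))

Derivation:
Step 0: ((((\f.(\g.(\h.((f h) (g h))))) ((\d.(\e.((d e) e))) (\d.(\e.((d e) e))))) (\f.(\g.(\h.((f h) g))))) ((\f.(\g.(\h.((f h) g)))) v))
Step 1: (((\g.(\h.((((\d.(\e.((d e) e))) (\d.(\e.((d e) e)))) h) (g h)))) (\f.(\g.(\h.((f h) g))))) ((\f.(\g.(\h.((f h) g)))) v))
Step 2: ((\h.((((\d.(\e.((d e) e))) (\d.(\e.((d e) e)))) h) ((\f.(\g.(\h.((f h) g)))) h))) ((\f.(\g.(\h.((f h) g)))) v))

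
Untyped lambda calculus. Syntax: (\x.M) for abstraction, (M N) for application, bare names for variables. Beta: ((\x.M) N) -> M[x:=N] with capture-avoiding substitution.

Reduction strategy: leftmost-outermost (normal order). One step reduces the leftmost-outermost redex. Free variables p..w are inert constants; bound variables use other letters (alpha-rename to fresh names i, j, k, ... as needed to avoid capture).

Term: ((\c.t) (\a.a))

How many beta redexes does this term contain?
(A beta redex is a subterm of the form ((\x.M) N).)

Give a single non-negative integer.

Term: ((\c.t) (\a.a))
  Redex: ((\c.t) (\a.a))
Total redexes: 1

Answer: 1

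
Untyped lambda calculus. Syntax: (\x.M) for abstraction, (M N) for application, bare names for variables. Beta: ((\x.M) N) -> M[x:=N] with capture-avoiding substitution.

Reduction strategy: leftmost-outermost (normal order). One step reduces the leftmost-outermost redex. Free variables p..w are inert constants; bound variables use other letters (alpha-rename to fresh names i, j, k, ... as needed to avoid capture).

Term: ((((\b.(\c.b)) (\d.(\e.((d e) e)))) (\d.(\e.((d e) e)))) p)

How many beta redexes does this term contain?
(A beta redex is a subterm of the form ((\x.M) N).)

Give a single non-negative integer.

Term: ((((\b.(\c.b)) (\d.(\e.((d e) e)))) (\d.(\e.((d e) e)))) p)
  Redex: ((\b.(\c.b)) (\d.(\e.((d e) e))))
Total redexes: 1

Answer: 1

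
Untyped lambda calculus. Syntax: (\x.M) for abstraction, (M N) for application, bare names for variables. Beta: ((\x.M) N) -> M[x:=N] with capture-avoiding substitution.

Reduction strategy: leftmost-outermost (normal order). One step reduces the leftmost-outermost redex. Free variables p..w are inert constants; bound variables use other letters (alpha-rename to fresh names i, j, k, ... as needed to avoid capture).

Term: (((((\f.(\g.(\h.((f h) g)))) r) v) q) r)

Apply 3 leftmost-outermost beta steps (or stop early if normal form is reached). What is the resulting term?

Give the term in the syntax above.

Answer: (((r q) v) r)

Derivation:
Step 0: (((((\f.(\g.(\h.((f h) g)))) r) v) q) r)
Step 1: ((((\g.(\h.((r h) g))) v) q) r)
Step 2: (((\h.((r h) v)) q) r)
Step 3: (((r q) v) r)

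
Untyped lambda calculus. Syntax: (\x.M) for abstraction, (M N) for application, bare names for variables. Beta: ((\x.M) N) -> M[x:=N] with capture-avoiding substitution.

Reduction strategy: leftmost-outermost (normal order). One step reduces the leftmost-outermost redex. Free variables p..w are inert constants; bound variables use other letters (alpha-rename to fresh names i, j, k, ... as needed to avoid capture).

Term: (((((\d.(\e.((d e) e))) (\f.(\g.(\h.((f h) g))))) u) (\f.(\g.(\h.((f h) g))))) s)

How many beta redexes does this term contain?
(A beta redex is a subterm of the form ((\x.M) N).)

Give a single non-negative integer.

Term: (((((\d.(\e.((d e) e))) (\f.(\g.(\h.((f h) g))))) u) (\f.(\g.(\h.((f h) g))))) s)
  Redex: ((\d.(\e.((d e) e))) (\f.(\g.(\h.((f h) g)))))
Total redexes: 1

Answer: 1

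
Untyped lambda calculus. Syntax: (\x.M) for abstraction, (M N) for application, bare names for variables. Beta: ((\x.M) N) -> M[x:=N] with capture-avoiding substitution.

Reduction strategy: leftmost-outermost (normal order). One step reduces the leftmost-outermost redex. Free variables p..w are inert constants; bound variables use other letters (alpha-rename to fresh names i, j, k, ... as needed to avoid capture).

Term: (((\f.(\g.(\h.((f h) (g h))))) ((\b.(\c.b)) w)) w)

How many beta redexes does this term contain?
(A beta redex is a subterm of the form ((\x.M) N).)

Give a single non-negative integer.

Term: (((\f.(\g.(\h.((f h) (g h))))) ((\b.(\c.b)) w)) w)
  Redex: ((\f.(\g.(\h.((f h) (g h))))) ((\b.(\c.b)) w))
  Redex: ((\b.(\c.b)) w)
Total redexes: 2

Answer: 2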